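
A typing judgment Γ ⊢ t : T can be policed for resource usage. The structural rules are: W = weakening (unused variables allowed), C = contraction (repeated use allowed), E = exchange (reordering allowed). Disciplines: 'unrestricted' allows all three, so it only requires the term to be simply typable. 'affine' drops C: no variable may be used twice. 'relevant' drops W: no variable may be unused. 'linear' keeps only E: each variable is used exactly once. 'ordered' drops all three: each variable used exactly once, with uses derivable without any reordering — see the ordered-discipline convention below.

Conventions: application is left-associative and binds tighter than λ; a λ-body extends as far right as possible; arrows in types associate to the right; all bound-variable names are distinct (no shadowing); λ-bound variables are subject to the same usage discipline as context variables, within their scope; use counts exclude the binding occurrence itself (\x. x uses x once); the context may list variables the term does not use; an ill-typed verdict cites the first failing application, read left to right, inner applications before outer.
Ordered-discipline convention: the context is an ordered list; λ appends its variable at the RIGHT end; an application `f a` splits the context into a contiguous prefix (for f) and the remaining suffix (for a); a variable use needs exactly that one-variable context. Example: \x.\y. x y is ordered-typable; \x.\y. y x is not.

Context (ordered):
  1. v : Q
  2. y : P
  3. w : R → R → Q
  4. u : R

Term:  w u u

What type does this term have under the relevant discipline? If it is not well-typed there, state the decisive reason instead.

not well-typed under relevant — needs weakening: v, y unused
variable uses: v: 0×; y: 0×; w: 1×; u: 2×
use order (left to right): w, u, u
typing: the term checks, with type Q
per-discipline verdicts: ordered ✗, linear ✗, affine ✗, relevant ✗, unrestricted ✓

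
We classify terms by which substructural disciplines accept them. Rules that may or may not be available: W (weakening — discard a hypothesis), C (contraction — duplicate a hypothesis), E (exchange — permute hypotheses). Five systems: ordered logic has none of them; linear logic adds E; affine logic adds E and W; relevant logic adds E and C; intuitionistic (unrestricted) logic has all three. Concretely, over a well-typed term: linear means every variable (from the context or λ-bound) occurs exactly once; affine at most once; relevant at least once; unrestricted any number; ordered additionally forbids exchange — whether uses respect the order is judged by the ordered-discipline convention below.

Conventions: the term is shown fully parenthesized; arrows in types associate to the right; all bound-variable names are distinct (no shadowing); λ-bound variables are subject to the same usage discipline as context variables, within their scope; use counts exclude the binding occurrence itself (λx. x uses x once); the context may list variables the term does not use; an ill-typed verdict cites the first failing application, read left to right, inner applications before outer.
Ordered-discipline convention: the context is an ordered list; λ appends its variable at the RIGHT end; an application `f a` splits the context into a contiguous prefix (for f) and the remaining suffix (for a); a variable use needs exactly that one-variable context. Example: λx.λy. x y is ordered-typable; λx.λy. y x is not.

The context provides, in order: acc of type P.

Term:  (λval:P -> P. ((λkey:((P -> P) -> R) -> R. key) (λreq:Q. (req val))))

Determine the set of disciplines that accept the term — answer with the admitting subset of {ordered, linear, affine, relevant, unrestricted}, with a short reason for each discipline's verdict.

accepted by: none
variable uses: acc ×0, val [bound] ×1, key [bound] ×1, req [bound] ×1
uses in reading order: key, req, val
typing: ill-typed: can't apply a value of type Q
ordered ✗ (the type mismatch rejects it)
linear ✗ (not simply typable)
affine ✗ (fails simple typing)
relevant ✗ (a type mismatch blocks all five)
unrestricted ✗ (the type mismatch rejects it)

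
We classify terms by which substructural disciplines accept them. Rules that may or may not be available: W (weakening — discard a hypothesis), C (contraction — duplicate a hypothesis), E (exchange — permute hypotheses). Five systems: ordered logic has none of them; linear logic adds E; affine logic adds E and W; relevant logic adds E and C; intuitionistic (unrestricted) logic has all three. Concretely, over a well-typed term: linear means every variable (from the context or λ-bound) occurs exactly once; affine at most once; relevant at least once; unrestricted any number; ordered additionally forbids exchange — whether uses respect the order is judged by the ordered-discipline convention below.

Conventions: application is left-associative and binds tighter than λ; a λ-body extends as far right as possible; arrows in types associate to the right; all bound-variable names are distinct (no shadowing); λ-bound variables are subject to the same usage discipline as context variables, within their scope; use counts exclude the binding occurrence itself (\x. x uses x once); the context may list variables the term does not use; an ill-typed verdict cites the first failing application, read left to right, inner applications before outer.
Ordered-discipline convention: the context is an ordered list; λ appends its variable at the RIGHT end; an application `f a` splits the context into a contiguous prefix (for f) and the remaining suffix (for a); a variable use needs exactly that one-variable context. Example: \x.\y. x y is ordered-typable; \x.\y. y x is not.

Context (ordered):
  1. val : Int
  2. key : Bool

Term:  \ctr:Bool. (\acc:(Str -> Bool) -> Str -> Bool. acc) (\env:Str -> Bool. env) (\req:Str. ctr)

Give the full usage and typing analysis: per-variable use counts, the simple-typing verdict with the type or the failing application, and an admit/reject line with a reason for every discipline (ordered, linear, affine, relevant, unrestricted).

variable uses: val: 0; key: 0; ctr (λ-bound): 1; acc (λ-bound): 1; env (λ-bound): 1; req (λ-bound): 0
order of uses: acc, env, ctr
typing: the term checks, with type Bool -> Str -> Bool
ordered: ✗, needs weakening: val, key, req unused
linear: ✗, needs weakening: val, key, req unused
affine: ✓, none of val, key, ctr, acc, env, req used more than once
relevant: ✗, needs weakening: val, key, req unused
unrestricted: ✓, typability at Bool -> Str -> Bool is all that's needed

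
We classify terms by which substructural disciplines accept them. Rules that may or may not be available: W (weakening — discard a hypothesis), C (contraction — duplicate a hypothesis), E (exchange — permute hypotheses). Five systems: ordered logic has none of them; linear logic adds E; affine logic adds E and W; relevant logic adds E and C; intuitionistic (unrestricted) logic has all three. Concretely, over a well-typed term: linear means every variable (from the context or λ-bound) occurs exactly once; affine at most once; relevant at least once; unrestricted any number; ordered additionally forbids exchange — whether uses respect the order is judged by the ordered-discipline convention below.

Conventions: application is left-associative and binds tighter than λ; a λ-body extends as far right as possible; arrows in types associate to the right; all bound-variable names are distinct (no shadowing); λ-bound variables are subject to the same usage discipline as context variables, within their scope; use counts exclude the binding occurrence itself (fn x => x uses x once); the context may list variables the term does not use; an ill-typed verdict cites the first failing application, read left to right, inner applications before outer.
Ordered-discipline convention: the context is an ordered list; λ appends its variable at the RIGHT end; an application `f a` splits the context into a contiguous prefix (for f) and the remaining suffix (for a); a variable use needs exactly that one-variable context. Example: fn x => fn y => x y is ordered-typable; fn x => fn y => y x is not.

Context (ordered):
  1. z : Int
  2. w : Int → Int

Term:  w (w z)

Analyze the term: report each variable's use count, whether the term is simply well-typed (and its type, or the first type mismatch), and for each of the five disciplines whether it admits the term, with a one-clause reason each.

use counts: z=1, w=2
left-to-right use order: w, w, z
typing: ✓ — Int
ordered: ✗ — w ×2 used more than once (contraction)
linear: ✗ — w ×2 used more than once (contraction)
affine: ✗ — w ×2 used more than once (contraction)
relevant: ✓ — at least one use each (z, w)
unrestricted: ✓ — well-typed at Int; no restrictions here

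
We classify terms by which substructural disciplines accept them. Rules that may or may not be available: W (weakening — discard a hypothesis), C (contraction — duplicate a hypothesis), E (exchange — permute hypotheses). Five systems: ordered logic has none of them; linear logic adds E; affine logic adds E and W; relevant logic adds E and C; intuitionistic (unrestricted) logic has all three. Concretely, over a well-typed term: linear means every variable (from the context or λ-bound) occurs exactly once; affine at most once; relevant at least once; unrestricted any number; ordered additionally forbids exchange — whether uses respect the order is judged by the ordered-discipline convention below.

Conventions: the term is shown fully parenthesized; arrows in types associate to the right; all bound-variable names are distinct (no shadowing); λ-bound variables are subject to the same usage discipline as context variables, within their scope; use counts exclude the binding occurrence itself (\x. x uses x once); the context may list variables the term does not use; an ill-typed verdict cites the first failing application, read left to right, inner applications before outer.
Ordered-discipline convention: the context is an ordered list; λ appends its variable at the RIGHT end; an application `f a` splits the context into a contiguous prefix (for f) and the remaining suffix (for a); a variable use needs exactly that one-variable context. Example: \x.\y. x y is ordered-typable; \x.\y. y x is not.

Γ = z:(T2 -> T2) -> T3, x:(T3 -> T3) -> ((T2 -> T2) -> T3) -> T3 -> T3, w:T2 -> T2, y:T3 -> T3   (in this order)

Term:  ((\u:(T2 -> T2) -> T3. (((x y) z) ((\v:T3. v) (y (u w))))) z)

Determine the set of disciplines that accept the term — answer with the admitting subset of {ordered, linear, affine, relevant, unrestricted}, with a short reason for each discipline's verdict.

admitting disciplines: relevant, unrestricted
usage: z ×2; x ×1; w ×1; y ×2; u [bound] ×1; v [bound] ×1
order of uses: x, y, z, v, y, u, w, z
typing: the term checks, with type T3
ordered: ✗, z ×2, y ×2 used more than once (contraction)
linear: ✗, z ×2, y ×2 used more than once (contraction)
affine: ✗, z ×2, y ×2 used more than once (contraction)
relevant: ✓, at least one use each (z, x, w, y, u, v)
unrestricted: ✓, typability at T3 is all that's needed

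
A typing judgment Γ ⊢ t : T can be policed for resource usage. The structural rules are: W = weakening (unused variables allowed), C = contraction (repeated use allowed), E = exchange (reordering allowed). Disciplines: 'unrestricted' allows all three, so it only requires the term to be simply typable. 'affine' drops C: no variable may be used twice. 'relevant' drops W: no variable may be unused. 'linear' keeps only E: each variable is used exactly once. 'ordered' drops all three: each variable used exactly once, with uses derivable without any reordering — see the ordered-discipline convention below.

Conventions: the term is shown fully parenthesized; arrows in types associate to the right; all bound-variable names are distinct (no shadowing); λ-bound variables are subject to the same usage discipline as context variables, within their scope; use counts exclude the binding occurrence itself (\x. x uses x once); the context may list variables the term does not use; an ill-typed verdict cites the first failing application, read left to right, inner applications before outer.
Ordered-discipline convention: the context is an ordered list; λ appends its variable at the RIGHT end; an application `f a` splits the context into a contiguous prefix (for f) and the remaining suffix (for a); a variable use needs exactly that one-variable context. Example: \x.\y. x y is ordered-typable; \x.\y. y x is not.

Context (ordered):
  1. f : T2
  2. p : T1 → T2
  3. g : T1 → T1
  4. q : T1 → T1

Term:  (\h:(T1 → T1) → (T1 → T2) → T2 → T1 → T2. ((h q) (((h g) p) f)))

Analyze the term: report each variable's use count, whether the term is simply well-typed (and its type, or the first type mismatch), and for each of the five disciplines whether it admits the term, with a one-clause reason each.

variable uses: f: 1×; p: 1×; g: 1×; q: 1×; h (bound): 2×
uses in reading order: h, q, h, g, p, f
typing: ✓ — ((T1 → T1) → (T1 → T2) → T2 → T1 → T2) → T2 → T1 → T2
ordered: ✗, repeated use of h ×2
linear: ✗, repeated use of h ×2
affine: ✗, repeated use of h ×2
relevant: ✓, at least one use each (f, p, g, q, h)
unrestricted: ✓, type-checks (((T1 → T1) → (T1 → T2) → T2 → T1 → T2) → T2 → T1 → T2) and nothing is barred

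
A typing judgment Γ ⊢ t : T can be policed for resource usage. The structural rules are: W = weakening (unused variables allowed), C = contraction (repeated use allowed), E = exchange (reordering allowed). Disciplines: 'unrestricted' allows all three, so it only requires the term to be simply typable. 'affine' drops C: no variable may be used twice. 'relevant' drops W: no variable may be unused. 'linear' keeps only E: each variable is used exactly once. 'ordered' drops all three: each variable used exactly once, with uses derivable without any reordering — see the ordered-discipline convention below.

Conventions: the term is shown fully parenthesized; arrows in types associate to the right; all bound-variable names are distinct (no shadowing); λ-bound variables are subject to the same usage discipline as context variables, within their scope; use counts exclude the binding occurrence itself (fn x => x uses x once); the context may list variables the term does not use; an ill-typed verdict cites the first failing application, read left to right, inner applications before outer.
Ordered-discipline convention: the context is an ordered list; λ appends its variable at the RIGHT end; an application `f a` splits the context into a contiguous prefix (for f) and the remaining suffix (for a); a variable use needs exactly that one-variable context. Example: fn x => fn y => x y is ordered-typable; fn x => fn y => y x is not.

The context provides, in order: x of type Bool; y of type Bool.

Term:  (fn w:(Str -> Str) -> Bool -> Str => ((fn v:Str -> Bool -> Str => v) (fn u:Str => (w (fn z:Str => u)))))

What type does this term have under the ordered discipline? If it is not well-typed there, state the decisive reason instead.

not well-typed under ordered — unused: x, y, z — weakening required
usage: x ×0; y ×0; w [bound] ×1; v [bound] ×1; u [bound] ×1; z [bound] ×0
order of uses: v, w, u
typing: well-typed — term : ((Str -> Str) -> Bool -> Str) -> Str -> Bool -> Str
across the five disciplines: ordered ✗ · linear ✗ · affine ✓ · relevant ✗ · unrestricted ✓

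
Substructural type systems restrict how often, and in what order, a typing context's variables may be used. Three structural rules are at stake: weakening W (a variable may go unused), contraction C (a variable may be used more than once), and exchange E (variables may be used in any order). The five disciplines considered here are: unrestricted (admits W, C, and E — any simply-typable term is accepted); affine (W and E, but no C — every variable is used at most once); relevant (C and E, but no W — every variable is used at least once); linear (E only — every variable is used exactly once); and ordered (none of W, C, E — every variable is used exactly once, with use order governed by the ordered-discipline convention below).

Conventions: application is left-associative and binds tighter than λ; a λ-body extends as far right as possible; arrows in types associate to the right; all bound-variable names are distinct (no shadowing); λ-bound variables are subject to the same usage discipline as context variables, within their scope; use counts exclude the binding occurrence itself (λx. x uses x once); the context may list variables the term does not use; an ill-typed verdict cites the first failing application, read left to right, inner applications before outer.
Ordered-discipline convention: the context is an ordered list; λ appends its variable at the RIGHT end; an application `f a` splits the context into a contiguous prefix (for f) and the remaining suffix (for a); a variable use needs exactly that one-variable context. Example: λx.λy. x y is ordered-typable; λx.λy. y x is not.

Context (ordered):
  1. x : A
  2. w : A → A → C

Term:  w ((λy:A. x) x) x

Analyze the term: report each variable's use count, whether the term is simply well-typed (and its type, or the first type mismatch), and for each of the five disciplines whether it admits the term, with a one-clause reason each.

counts: x ×3; w ×1; y [bound] ×0
left-to-right use order: w, x, x, x
typing: well-typed — term : C
ordered: ✗ — uses contraction: x ×3; needs weakening: y unused
linear: ✗ — uses contraction: x ×3; needs weakening: y unused
affine: ✗ — uses contraction: x ×3
relevant: ✗ — needs weakening: y unused
unrestricted: ✓ — well-typed at C; no restrictions here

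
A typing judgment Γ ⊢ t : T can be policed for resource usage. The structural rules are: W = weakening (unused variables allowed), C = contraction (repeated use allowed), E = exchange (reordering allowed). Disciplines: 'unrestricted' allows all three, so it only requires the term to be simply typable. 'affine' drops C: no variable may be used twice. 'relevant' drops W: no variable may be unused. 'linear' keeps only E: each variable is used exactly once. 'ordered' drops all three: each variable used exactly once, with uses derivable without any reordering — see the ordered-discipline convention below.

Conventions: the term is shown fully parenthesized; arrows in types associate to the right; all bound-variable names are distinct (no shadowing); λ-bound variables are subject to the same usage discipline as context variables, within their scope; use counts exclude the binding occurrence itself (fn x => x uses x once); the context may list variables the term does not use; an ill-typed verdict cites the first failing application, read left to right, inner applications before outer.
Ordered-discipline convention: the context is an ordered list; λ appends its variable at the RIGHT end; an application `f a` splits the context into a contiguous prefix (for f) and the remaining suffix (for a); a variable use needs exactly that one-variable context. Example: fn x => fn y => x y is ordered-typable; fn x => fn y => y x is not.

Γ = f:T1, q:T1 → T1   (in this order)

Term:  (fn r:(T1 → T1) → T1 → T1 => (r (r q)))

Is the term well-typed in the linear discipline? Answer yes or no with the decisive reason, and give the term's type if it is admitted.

no — needs contraction — r ×2; f left unused
usage: f=0, q=1, r [bound]=2
uses in reading order: r, r, q
typing: well-typed — term : ((T1 → T1) → T1 → T1) → T1 → T1
across the five disciplines: ordered ✗; linear ✗; affine ✗; relevant ✗; unrestricted ✓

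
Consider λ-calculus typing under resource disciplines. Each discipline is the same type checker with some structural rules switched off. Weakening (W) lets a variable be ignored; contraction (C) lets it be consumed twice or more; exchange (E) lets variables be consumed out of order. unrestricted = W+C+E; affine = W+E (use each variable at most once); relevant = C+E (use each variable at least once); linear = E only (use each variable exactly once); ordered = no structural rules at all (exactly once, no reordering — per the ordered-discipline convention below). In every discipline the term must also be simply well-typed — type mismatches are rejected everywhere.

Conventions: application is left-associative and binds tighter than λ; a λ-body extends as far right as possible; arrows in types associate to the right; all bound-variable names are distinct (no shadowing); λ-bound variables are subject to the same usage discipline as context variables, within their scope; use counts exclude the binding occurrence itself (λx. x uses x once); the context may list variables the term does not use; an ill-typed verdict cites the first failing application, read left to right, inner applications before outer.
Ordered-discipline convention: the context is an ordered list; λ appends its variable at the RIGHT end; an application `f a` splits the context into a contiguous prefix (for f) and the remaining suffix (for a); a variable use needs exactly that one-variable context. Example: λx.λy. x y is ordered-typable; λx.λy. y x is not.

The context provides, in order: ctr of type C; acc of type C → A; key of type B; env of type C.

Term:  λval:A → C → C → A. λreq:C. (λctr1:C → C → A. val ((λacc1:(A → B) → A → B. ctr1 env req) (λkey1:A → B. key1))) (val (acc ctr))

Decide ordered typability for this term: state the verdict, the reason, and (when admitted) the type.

no — val ×2 used more than once (contraction); key, acc1 never used (weakening)
usage: ctr=1; acc=1; key=0; env=1; val (bound)=2; req (bound)=1; ctr1 (bound)=1; acc1 (bound)=0; key1 (bound)=1
use order (left to right): val, ctr1, env, req, key1, val, acc, ctr
typing: well-typed at (A → C → C → A) → C → C → C → A
across the five disciplines: ordered ✗; linear ✗; affine ✗; relevant ✗; unrestricted ✓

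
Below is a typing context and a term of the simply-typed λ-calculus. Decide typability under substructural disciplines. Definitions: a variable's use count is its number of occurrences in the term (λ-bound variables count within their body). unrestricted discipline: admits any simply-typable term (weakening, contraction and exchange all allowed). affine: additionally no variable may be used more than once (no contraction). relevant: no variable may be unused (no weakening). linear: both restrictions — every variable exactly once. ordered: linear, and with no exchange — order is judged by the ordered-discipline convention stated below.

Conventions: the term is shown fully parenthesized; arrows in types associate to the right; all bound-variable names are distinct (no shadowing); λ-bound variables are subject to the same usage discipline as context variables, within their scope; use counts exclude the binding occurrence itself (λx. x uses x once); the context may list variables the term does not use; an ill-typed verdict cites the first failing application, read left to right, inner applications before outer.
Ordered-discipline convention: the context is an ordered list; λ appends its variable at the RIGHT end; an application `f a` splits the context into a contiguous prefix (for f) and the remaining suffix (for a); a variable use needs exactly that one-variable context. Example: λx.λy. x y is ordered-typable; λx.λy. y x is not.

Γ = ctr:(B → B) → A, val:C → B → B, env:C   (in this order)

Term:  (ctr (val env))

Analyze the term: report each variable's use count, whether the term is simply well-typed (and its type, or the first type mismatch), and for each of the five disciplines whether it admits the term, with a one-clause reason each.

usage: ctr=1, val=1, env=1
uses in reading order: ctr, val, env
typing: well-typed — term : A
ordered ✓ (ctr, val, env: once each, no exchange needed)
linear ✓ (each of ctr, val, env used exactly once)
affine ✓ (none of ctr, val, env used more than once)
relevant ✓ (at least one use each (ctr, val, env))
unrestricted ✓ (well-typed at A; no restrictions here)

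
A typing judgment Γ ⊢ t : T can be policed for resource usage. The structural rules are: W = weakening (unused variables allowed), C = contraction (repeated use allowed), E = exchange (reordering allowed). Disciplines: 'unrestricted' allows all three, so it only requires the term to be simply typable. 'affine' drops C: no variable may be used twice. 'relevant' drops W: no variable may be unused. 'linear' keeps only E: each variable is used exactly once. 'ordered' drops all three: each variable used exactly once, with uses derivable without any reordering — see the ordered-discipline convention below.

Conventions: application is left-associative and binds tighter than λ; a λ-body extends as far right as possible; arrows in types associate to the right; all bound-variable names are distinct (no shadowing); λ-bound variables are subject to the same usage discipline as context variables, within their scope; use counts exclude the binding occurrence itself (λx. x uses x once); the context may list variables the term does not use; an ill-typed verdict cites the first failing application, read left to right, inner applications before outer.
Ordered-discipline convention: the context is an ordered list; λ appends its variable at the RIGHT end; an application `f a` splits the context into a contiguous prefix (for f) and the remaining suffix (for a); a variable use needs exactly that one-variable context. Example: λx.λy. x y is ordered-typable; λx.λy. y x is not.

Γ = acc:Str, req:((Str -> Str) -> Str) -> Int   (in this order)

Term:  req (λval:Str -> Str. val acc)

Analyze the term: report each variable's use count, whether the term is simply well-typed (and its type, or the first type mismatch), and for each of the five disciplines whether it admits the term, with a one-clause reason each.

use counts: acc ×1; req ×1; val (bound) ×1
order of uses: req, val, acc
typing: ✓ — Int
ordered: ✗ — no ordered split (uses run req, val, acc)
linear: ✓ — exactly-once usage across acc, req, val
affine: ✓ — acc, req, val: no repeats, contraction unneeded
relevant: ✓ — every one of acc, req, val appears
unrestricted: ✓ — well-typed at Int; no restrictions here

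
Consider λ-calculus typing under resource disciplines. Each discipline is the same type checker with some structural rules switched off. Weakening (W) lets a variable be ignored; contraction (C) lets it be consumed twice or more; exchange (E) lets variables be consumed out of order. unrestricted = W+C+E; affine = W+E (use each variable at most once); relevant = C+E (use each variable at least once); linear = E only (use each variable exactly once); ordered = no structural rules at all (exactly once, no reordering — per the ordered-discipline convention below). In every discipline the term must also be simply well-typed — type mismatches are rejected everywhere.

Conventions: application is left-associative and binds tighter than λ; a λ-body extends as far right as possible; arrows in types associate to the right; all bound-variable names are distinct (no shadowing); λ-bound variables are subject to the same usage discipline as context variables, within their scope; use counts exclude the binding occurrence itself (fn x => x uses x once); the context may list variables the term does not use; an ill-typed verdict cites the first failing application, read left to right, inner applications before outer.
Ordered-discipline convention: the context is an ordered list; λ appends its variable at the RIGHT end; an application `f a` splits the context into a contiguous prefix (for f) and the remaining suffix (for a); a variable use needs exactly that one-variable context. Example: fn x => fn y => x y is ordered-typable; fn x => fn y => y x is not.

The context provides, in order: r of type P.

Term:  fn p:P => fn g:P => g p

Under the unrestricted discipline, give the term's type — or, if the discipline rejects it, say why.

not well-typed under unrestricted — fails simple typing
usage: r=0; p [bound]=1; g [bound]=1
uses in reading order: g, p
typing: ill-typed: non-arrow in function slot: P
all disciplines: ordered ✗; linear ✗; affine ✗; relevant ✗; unrestricted ✗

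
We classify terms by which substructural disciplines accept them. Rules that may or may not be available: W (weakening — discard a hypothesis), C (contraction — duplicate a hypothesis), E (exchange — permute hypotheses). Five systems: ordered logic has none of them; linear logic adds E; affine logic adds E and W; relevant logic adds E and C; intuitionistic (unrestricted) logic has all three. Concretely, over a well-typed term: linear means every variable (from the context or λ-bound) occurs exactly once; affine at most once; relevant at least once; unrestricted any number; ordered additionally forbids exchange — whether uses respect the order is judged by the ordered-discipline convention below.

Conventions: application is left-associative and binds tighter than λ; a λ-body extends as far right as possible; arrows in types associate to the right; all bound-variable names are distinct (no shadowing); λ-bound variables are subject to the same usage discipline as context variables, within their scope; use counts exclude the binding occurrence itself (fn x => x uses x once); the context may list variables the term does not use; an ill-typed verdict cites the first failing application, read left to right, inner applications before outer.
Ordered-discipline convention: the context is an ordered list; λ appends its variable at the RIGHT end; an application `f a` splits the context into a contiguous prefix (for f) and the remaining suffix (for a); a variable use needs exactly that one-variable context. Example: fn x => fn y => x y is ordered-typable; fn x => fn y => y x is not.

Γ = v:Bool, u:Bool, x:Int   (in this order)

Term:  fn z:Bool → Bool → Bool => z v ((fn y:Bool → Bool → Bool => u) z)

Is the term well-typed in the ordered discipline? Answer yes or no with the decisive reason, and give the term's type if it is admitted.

no — uses contraction: z ×2; needs weakening: x, y unused
usage: v: 1; u: 1; x: 0; z (λ-bound): 2; y (λ-bound): 0
order of uses: z, v, u, z
typing: well-typed at (Bool → Bool → Bool) → Bool
across the five disciplines: ordered ✗, linear ✗, affine ✗, relevant ✗, unrestricted ✓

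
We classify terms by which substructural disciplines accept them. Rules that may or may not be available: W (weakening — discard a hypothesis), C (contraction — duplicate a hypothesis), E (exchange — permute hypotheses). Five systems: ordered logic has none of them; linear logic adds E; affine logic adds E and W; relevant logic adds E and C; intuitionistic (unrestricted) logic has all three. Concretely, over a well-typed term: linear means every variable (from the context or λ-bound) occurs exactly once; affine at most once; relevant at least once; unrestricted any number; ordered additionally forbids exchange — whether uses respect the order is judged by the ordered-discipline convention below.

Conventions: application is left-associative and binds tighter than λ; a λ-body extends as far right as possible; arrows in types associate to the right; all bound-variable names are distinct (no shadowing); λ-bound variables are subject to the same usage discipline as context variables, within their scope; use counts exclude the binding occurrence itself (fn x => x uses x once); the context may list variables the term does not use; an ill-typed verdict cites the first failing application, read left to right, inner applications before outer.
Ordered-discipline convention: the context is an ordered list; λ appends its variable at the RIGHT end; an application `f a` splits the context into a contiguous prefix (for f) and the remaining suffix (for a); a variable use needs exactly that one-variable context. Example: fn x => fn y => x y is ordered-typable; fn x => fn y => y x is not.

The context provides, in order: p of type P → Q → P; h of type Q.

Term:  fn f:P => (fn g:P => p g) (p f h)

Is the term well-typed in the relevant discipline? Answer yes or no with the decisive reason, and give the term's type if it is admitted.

yes — every one of p, h, f, g appears; term : P → Q → P
usage: p=2, h=1, f (λ-bound)=1, g (λ-bound)=1
uses in reading order: p, g, p, f, h
typing: well-typed at P → Q → P
all disciplines: ordered ✗ · linear ✗ · affine ✗ · relevant ✓ · unrestricted ✓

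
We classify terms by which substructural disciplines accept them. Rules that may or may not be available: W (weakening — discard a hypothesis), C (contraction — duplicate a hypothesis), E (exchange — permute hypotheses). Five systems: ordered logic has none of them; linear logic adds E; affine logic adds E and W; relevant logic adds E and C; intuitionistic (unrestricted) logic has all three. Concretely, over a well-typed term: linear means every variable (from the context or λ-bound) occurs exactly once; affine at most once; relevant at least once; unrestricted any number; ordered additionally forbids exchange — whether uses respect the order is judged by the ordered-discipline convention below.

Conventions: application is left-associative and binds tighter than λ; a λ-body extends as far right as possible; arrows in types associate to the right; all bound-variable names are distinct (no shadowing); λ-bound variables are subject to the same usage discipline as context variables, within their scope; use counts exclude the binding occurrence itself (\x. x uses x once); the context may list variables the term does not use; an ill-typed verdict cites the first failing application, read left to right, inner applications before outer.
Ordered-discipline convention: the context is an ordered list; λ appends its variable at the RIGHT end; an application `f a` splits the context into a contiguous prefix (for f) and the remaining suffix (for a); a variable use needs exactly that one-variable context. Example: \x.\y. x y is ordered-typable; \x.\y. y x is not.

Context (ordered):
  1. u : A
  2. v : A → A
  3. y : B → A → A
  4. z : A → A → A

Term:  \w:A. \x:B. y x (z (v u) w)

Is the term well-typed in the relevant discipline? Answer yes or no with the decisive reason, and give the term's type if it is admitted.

yes — none of u, v, y, z, w, x goes unused; term : A → B → A
counts: u=1, v=1, y=1, z=1, w (λ-bound)=1, x (λ-bound)=1
uses in reading order: y, x, z, v, u, w
typing: well-typed at A → B → A
per-discipline verdicts: ordered ✗, linear ✓, affine ✓, relevant ✓, unrestricted ✓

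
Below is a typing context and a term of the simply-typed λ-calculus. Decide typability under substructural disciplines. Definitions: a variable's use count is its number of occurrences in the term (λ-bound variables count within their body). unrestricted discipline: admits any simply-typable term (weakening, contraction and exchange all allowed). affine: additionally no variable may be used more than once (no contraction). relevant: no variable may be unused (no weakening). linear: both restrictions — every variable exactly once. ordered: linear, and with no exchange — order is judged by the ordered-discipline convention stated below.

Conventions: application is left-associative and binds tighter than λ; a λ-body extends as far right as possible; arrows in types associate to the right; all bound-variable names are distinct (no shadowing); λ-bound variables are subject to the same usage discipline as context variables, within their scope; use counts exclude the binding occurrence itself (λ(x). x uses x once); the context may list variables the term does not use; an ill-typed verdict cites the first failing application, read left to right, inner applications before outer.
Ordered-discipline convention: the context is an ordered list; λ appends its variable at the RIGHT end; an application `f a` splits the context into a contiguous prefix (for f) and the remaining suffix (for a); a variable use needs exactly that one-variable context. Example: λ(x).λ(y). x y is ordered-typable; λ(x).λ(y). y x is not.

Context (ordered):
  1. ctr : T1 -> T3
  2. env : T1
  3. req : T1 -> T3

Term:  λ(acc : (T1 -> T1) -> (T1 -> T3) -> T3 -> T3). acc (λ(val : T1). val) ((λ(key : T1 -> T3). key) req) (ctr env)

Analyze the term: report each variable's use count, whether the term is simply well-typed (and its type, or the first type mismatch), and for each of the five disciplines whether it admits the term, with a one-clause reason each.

use counts: ctr=1, env=1, req=1, acc (bound)=1, val (bound)=1, key (bound)=1
uses in reading order: acc, val, key, req, ctr, env
typing: well-typed — term : ((T1 -> T1) -> (T1 -> T3) -> T3 -> T3) -> T3
ordered ✗ (needs exchange: uses follow acc, val, key, req, ctr, env)
linear ✓ (each of ctr, env, req, acc, val, key used exactly once)
affine ✓ (ctr, env, req, acc, val, key: no repeats, contraction unneeded)
relevant ✓ (every one of ctr, env, req, acc, val, key appears)
unrestricted ✓ (simply typable at ((T1 -> T1) -> (T1 -> T3) -> T3 -> T3) -> T3; W, C, E all held)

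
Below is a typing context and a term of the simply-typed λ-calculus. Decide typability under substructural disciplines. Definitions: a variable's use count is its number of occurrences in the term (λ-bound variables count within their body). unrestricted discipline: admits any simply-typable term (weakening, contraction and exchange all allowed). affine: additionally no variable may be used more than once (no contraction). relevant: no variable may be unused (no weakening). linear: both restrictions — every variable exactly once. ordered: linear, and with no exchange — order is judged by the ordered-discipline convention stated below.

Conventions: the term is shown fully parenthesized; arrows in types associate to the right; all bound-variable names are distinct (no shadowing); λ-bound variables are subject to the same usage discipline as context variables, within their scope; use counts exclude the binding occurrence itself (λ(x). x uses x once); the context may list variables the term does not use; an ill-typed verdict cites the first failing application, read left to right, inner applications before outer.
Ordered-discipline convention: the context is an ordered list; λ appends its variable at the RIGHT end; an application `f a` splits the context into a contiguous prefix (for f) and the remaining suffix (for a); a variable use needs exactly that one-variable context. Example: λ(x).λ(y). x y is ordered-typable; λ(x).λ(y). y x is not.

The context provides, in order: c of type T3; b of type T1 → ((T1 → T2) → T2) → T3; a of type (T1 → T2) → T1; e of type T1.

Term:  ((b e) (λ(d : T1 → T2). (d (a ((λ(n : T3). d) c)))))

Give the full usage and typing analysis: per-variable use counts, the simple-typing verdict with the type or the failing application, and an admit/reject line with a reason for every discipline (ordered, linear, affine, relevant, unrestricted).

usage: c=1; b=1; a=1; e=1; d (bound)=2; n (bound)=0
use order (left to right): b, e, d, a, d, c
typing: ✓ — T3
ordered ✗ (needs contraction — d ×2; n left unused)
linear ✗ (needs contraction — d ×2; n left unused)
affine ✗ (needs contraction — d ×2)
relevant ✗ (n left unused)
unrestricted ✓ (well-typed at T3; no restrictions here)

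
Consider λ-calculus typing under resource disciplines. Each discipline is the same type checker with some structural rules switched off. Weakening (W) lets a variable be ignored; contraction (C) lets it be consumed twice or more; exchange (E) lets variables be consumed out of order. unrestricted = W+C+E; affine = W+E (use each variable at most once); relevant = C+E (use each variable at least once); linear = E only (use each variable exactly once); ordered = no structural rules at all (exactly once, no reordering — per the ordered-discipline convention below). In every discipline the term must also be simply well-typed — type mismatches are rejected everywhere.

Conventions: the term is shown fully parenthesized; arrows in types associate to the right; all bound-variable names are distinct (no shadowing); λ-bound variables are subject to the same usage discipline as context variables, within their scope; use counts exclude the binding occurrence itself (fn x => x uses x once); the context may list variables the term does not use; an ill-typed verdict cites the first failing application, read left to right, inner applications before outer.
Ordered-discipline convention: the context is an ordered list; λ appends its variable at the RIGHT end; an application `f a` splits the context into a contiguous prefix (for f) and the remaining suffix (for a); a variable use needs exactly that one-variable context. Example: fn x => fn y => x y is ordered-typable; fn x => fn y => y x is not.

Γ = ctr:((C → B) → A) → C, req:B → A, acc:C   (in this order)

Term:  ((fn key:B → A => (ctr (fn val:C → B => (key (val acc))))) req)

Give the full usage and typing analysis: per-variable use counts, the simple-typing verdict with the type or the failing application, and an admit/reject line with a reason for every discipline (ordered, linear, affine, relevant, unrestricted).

use counts: ctr=1; req=1; acc=1; key (λ-bound)=1; val (λ-bound)=1
left-to-right use order: ctr, key, val, acc, req
typing: the term checks, with type C
ordered ✗ (needs exchange: uses follow ctr, key, val, acc, req)
linear ✓ (exactly-once usage across ctr, req, acc, key, val)
affine ✓ (at most one use each (ctr, req, acc, key, val))
relevant ✓ (at least one use each (ctr, req, acc, key, val))
unrestricted ✓ (typability at C is all that's needed)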